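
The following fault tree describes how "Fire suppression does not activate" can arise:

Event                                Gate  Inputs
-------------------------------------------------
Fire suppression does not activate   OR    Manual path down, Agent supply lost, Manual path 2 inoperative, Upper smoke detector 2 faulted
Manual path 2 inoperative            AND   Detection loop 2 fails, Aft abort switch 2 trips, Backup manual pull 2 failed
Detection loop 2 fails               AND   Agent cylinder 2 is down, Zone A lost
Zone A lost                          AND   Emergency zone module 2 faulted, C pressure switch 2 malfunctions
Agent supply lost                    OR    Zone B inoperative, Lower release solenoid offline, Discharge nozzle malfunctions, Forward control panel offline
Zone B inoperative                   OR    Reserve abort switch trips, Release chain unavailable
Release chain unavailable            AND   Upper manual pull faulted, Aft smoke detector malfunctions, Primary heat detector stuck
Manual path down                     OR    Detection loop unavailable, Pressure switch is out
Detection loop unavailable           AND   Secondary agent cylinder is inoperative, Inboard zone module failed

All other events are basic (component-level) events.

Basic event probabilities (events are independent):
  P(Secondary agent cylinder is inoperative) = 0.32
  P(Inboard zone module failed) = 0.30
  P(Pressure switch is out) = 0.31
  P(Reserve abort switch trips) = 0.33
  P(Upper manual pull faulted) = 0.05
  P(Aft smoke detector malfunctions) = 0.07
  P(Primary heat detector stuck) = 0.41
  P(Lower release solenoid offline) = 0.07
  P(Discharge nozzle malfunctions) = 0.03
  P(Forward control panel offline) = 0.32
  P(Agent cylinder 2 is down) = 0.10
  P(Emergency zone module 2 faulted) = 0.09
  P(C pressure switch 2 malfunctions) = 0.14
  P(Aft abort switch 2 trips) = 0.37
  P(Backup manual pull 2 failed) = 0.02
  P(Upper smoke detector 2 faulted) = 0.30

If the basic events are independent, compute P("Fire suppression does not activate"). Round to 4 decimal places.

0.8208

P(Detection loop unavailable) [AND] = 0.32 × 0.30 = 0.096000
P(Manual path down) [OR] = 1 − (1−0.096000) × (1−0.31) = 0.376240
P(Release chain unavailable) [AND] = 0.05 × 0.07 × 0.41 = 0.001435
P(Zone B inoperative) [OR] = 1 − (1−0.33) × (1−0.001435) = 0.330961
P(Agent supply lost) [OR] = 1 − (1−0.330961) × (1−0.07) × (1−0.03) × (1−0.32) = 0.589593
P(Zone A lost) [AND] = 0.09 × 0.14 = 0.012600
P(Detection loop 2 fails) [AND] = 0.10 × 0.012600 = 0.001260
P(Manual path 2 inoperative) [AND] = 0.001260 × 0.37 × 0.02 = 0.000009
P(Fire suppression does not activate) [OR] = 1 − (1−0.376240) × (1−0.589593) × (1−0.000009) × (1−0.30) = 0.820805
Rounded to 4 decimal places: P(Fire suppression does not activate) ≈ 0.8208.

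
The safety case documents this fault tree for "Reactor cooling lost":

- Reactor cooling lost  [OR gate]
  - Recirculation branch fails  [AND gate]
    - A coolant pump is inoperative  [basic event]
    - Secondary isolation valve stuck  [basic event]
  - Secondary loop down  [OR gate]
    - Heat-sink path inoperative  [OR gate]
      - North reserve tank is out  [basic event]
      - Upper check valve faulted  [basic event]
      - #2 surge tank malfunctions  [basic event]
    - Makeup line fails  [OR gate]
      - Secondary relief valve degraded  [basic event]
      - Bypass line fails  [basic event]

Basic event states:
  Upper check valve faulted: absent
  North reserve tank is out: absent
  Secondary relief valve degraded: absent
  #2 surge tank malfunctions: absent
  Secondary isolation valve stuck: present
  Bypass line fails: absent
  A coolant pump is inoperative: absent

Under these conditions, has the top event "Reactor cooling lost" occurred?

Recirculation branch fails [AND]: A coolant pump is inoperative=not, Secondary isolation valve stuck=occurs → not all inputs occur → does not occur.
Heat-sink path inoperative [OR]: North reserve tank is out=not, Upper check valve faulted=not, #2 surge tank malfunctions=not → no input occurs → does not occur.
Makeup line fails [OR]: Secondary relief valve degraded=not, Bypass line fails=not → no input occurs → does not occur.
Secondary loop down [OR]: Heat-sink path inoperative=not, Makeup line fails=not → no input occurs → does not occur.
Reactor cooling lost [OR]: Recirculation branch fails=not, Secondary loop down=not → no input occurs → does not occur.

No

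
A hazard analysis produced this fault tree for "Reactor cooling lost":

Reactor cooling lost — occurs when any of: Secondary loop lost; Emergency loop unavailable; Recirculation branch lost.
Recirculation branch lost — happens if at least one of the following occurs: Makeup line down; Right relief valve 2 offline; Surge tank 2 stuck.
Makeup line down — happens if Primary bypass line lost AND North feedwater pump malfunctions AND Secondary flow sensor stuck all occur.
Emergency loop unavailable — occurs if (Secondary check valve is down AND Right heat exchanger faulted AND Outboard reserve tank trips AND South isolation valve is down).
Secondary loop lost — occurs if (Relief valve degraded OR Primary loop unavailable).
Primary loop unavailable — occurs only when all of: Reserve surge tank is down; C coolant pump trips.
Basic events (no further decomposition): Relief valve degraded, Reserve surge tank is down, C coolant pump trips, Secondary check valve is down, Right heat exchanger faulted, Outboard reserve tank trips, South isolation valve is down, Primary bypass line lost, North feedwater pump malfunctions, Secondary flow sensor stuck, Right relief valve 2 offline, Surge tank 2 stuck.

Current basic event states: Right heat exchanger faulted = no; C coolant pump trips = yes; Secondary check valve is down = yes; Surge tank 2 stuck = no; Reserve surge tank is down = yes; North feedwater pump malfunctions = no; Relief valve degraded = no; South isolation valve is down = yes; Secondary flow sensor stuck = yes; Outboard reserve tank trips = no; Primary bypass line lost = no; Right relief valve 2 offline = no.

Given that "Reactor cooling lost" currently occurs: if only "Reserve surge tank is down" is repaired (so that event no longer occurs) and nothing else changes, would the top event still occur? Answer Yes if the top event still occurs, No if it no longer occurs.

Counterfactual: set "Reserve surge tank is down" to not occurred.
Primary loop unavailable [AND]: Reserve surge tank is down=not, C coolant pump trips=occurs → not all inputs occur → does not occur.
Secondary loop lost [OR]: Relief valve degraded=not, Primary loop unavailable=not → no input occurs → does not occur.
Emergency loop unavailable [AND]: Secondary check valve is down=occurs, Right heat exchanger faulted=not, Outboard reserve tank trips=not, South isolation valve is down=occurs → not all inputs occur → does not occur.
Makeup line down [AND]: Primary bypass line lost=not, North feedwater pump malfunctions=not, Secondary flow sensor stuck=occurs → not all inputs occur → does not occur.
Recirculation branch lost [OR]: Makeup line down=not, Right relief valve 2 offline=not, Surge tank 2 stuck=not → no input occurs → does not occur.
Reactor cooling lost [OR]: Secondary loop lost=not, Emergency loop unavailable=not, Recirculation branch lost=not → no input occurs → does not occur.

No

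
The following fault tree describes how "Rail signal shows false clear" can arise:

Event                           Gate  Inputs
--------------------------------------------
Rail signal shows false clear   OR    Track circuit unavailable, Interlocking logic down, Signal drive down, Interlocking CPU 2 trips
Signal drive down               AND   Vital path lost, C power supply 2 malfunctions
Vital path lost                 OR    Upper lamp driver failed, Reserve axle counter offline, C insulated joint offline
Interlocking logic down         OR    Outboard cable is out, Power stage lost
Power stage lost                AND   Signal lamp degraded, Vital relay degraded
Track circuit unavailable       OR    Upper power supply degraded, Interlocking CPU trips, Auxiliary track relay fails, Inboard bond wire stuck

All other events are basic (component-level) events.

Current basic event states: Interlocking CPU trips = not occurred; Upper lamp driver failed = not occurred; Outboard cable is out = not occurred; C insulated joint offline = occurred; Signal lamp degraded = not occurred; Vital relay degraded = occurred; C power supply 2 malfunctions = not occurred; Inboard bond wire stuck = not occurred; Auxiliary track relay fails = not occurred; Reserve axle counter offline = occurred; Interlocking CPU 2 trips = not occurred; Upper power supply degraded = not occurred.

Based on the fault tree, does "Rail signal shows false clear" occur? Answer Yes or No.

No

Track circuit unavailable [OR]: Upper power supply degraded=not, Interlocking CPU trips=not, Auxiliary track relay fails=not, Inboard bond wire stuck=not → no input occurs → does not occur.
Power stage lost [AND]: Signal lamp degraded=not, Vital relay degraded=occurs → not all inputs occur → does not occur.
Interlocking logic down [OR]: Outboard cable is out=not, Power stage lost=not → no input occurs → does not occur.
Vital path lost [OR]: Upper lamp driver failed=not, Reserve axle counter offline=occurs, C insulated joint offline=occurs → at least one input occurs → occurs.
Signal drive down [AND]: Vital path lost=occurs, C power supply 2 malfunctions=not → not all inputs occur → does not occur.
Rail signal shows false clear [OR]: Track circuit unavailable=not, Interlocking logic down=not, Signal drive down=not, Interlocking CPU 2 trips=not → no input occurs → does not occur.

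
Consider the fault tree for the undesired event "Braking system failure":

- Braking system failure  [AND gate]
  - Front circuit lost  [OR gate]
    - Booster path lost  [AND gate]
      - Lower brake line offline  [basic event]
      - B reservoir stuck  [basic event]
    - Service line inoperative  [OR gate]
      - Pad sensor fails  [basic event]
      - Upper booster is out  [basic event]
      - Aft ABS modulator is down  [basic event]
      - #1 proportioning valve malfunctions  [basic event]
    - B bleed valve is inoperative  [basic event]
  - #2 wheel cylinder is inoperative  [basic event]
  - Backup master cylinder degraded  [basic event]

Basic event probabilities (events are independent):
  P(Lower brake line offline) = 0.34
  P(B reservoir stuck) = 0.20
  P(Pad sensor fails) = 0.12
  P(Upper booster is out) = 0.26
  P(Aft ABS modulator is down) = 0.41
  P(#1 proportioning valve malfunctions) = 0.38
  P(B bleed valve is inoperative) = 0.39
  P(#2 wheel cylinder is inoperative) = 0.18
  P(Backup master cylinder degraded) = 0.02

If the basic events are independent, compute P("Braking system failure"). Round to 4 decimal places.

0.0031

P(Booster path lost) [AND] = 0.34 × 0.20 = 0.068000
P(Service line inoperative) [OR] = 1 − (1−0.12) × (1−0.26) × (1−0.41) × (1−0.38) = 0.761791
P(Front circuit lost) [OR] = 1 − (1−0.068000) × (1−0.761791) × (1−0.39) = 0.864573
P(Braking system failure) [AND] = 0.864573 × 0.18 × 0.02 = 0.003112
Rounded to 4 decimal places: P(Braking system failure) ≈ 0.0031.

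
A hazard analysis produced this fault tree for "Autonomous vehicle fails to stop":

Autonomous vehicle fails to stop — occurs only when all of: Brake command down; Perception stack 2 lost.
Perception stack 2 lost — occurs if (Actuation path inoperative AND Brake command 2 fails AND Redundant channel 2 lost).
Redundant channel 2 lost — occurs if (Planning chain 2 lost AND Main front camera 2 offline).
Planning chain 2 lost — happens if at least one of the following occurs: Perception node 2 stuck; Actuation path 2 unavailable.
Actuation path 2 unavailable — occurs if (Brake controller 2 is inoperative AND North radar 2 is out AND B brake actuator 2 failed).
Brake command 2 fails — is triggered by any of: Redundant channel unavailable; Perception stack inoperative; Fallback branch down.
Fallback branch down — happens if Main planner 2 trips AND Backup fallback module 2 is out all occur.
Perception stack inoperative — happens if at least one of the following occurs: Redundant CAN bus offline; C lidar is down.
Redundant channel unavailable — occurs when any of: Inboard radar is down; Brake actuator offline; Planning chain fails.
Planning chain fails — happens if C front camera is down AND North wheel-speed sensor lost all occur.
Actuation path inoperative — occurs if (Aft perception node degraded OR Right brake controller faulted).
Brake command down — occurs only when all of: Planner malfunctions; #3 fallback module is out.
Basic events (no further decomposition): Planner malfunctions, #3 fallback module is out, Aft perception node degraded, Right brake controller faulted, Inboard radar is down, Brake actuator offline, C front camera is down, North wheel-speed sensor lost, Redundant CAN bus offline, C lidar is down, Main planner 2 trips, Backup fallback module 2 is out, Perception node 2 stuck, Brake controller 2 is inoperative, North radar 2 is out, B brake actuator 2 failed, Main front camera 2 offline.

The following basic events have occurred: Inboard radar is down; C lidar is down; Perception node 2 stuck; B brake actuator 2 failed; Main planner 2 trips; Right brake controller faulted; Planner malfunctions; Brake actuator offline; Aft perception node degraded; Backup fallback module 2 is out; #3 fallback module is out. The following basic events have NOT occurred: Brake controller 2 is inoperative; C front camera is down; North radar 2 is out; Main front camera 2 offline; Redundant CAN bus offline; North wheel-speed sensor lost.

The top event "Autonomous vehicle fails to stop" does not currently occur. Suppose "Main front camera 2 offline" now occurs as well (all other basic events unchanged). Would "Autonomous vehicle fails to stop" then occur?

Counterfactual: set "Main front camera 2 offline" to occurred.
Brake command down [AND]: Planner malfunctions=occurs, #3 fallback module is out=occurs → all inputs occur → occurs.
Actuation path inoperative [OR]: Aft perception node degraded=occurs, Right brake controller faulted=occurs → at least one input occurs → occurs.
Planning chain fails [AND]: C front camera is down=not, North wheel-speed sensor lost=not → not all inputs occur → does not occur.
Redundant channel unavailable [OR]: Inboard radar is down=occurs, Brake actuator offline=occurs, Planning chain fails=not → at least one input occurs → occurs.
Perception stack inoperative [OR]: Redundant CAN bus offline=not, C lidar is down=occurs → at least one input occurs → occurs.
Fallback branch down [AND]: Main planner 2 trips=occurs, Backup fallback module 2 is out=occurs → all inputs occur → occurs.
Brake command 2 fails [OR]: Redundant channel unavailable=occurs, Perception stack inoperative=occurs, Fallback branch down=occurs → at least one input occurs → occurs.
Actuation path 2 unavailable [AND]: Brake controller 2 is inoperative=not, North radar 2 is out=not, B brake actuator 2 failed=occurs → not all inputs occur → does not occur.
Planning chain 2 lost [OR]: Perception node 2 stuck=occurs, Actuation path 2 unavailable=not → at least one input occurs → occurs.
Redundant channel 2 lost [AND]: Planning chain 2 lost=occurs, Main front camera 2 offline=occurs → all inputs occur → occurs.
Perception stack 2 lost [AND]: Actuation path inoperative=occurs, Brake command 2 fails=occurs, Redundant channel 2 lost=occurs → all inputs occur → occurs.
Autonomous vehicle fails to stop [AND]: Brake command down=occurs, Perception stack 2 lost=occurs → all inputs occur → occurs.

Yes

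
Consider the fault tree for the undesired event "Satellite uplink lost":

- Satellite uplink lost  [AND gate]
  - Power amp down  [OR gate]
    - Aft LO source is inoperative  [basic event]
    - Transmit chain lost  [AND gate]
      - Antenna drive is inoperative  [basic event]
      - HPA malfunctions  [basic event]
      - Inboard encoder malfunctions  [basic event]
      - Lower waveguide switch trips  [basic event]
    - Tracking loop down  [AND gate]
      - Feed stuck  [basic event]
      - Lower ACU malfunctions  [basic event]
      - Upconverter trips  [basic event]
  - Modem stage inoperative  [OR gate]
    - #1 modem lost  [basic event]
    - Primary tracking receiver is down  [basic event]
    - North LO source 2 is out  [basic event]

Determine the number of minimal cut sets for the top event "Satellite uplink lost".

9

Transmit chain lost [AND]: one cut set from each child combined → 1 × 1 × 1 × 1 = 1 cut set(s).
Tracking loop down [AND]: one cut set from each child combined → 1 × 1 × 1 = 1 cut set(s).
Power amp down [OR]: union of children's cut sets → 3 cut set(s).
Modem stage inoperative [OR]: union of children's cut sets → 3 cut set(s).
Satellite uplink lost [AND]: one cut set from each child combined → 3 × 3 = 9 cut set(s).
Minimal cut sets: {#1 modem lost, Aft LO source is inoperative}; {Aft LO source is inoperative, Primary tracking receiver is down}; {Aft LO source is inoperative, North LO source 2 is out}; {#1 modem lost, Antenna drive is inoperative, HPA malfunctions, Inboard encoder malfunctions, Lower waveguide switch trips}; {Antenna drive is inoperative, HPA malfunctions, Inboard encoder malfunctions, Lower waveguide switch trips, Primary tracking receiver is down}; {Antenna drive is inoperative, HPA malfunctions, Inboard encoder malfunctions, Lower waveguide switch trips, North LO source 2 is out}; {#1 modem lost, Feed stuck, Lower ACU malfunctions, Upconverter trips}; {Feed stuck, Lower ACU malfunctions, Primary tracking receiver is down, Upconverter trips}; {Feed stuck, Lower ACU malfunctions, North LO source 2 is out, Upconverter trips}.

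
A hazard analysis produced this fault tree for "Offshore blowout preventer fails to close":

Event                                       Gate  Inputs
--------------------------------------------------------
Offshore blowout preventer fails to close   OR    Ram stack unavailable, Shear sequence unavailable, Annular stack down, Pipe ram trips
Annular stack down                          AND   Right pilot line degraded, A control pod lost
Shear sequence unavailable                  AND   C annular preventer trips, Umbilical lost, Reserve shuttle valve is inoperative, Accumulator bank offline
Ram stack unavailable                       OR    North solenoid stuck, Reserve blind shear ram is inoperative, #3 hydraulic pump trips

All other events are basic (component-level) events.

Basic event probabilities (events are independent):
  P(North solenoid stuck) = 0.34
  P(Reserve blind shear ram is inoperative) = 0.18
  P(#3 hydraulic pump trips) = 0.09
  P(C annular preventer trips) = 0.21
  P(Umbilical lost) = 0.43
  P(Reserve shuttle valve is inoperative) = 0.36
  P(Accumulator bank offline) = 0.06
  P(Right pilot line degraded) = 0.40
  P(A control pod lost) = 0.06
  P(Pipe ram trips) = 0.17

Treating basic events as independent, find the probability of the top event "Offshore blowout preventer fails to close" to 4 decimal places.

P(Ram stack unavailable) [OR] = 1 − (1−0.34) × (1−0.18) × (1−0.09) = 0.507508
P(Shear sequence unavailable) [AND] = 0.21 × 0.43 × 0.36 × 0.06 = 0.001950
P(Annular stack down) [AND] = 0.40 × 0.06 = 0.024000
P(Offshore blowout preventer fails to close) [OR] = 1 − (1−0.507508) × (1−0.001950) × (1−0.024000) × (1−0.17) = 0.601820
Rounded to 4 decimal places: P(Offshore blowout preventer fails to close) ≈ 0.6018.

0.6018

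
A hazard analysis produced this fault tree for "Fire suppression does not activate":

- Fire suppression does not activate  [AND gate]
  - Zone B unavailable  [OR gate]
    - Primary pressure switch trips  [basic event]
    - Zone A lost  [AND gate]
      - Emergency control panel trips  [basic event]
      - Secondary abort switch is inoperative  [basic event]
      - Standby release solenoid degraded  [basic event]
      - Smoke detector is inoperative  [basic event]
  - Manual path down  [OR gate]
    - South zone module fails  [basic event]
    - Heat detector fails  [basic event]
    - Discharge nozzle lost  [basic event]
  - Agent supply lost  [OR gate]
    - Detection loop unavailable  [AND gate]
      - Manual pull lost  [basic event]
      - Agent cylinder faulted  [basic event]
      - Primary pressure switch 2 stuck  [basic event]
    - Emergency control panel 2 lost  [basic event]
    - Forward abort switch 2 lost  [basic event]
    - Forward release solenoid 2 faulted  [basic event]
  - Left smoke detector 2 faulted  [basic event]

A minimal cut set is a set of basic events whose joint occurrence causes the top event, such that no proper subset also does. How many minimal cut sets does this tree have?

Zone A lost [AND]: one cut set from each child combined → 1 × 1 × 1 × 1 = 1 cut set(s).
Zone B unavailable [OR]: union of children's cut sets → 2 cut set(s).
Manual path down [OR]: union of children's cut sets → 3 cut set(s).
Detection loop unavailable [AND]: one cut set from each child combined → 1 × 1 × 1 = 1 cut set(s).
Agent supply lost [OR]: union of children's cut sets → 4 cut set(s).
Fire suppression does not activate [AND]: one cut set from each child combined → 2 × 3 × 4 × 1 = 24 cut set(s).

24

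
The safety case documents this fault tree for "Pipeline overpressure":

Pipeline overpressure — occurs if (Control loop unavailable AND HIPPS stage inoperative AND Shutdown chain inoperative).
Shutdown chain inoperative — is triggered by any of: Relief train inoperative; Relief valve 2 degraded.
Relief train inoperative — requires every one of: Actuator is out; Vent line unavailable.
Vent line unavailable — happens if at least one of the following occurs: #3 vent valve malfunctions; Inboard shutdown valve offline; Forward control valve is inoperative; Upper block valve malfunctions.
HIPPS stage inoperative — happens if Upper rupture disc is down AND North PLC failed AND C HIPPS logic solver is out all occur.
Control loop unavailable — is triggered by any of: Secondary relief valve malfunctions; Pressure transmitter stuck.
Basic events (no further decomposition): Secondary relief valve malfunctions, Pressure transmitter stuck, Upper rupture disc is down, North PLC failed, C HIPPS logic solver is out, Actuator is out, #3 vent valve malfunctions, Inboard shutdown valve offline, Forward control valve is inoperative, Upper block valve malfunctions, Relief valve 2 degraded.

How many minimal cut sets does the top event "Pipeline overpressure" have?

10

Control loop unavailable [OR]: union of children's cut sets → 2 cut set(s).
HIPPS stage inoperative [AND]: one cut set from each child combined → 1 × 1 × 1 = 1 cut set(s).
Vent line unavailable [OR]: union of children's cut sets → 4 cut set(s).
Relief train inoperative [AND]: one cut set from each child combined → 1 × 4 = 4 cut set(s).
Shutdown chain inoperative [OR]: union of children's cut sets → 5 cut set(s).
Pipeline overpressure [AND]: one cut set from each child combined → 2 × 1 × 5 = 10 cut set(s).
Minimal cut sets: {#3 vent valve malfunctions, Actuator is out, C HIPPS logic solver is out, North PLC failed, Secondary relief valve malfunctions, Upper rupture disc is down}; {Actuator is out, C HIPPS logic solver is out, Inboard shutdown valve offline, North PLC failed, Secondary relief valve malfunctions, Upper rupture disc is down}; {Actuator is out, C HIPPS logic solver is out, Forward control valve is inoperative, North PLC failed, Secondary relief valve malfunctions, Upper rupture disc is down}; {Actuator is out, C HIPPS logic solver is out, North PLC failed, Secondary relief valve malfunctions, Upper block valve malfunctions, Upper rupture disc is down}; {C HIPPS logic solver is out, North PLC failed, Relief valve 2 degraded, Secondary relief valve malfunctions, Upper rupture disc is down}; {#3 vent valve malfunctions, Actuator is out, C HIPPS logic solver is out, North PLC failed, Pressure transmitter stuck, Upper rupture disc is down}; {Actuator is out, C HIPPS logic solver is out, Inboard shutdown valve offline, North PLC failed, Pressure transmitter stuck, Upper rupture disc is down}; {Actuator is out, C HIPPS logic solver is out, Forward control valve is inoperative, North PLC failed, Pressure transmitter stuck, Upper rupture disc is down}; {Actuator is out, C HIPPS logic solver is out, North PLC failed, Pressure transmitter stuck, Upper block valve malfunctions, Upper rupture disc is down}; {C HIPPS logic solver is out, North PLC failed, Pressure transmitter stuck, Relief valve 2 degraded, Upper rupture disc is down}.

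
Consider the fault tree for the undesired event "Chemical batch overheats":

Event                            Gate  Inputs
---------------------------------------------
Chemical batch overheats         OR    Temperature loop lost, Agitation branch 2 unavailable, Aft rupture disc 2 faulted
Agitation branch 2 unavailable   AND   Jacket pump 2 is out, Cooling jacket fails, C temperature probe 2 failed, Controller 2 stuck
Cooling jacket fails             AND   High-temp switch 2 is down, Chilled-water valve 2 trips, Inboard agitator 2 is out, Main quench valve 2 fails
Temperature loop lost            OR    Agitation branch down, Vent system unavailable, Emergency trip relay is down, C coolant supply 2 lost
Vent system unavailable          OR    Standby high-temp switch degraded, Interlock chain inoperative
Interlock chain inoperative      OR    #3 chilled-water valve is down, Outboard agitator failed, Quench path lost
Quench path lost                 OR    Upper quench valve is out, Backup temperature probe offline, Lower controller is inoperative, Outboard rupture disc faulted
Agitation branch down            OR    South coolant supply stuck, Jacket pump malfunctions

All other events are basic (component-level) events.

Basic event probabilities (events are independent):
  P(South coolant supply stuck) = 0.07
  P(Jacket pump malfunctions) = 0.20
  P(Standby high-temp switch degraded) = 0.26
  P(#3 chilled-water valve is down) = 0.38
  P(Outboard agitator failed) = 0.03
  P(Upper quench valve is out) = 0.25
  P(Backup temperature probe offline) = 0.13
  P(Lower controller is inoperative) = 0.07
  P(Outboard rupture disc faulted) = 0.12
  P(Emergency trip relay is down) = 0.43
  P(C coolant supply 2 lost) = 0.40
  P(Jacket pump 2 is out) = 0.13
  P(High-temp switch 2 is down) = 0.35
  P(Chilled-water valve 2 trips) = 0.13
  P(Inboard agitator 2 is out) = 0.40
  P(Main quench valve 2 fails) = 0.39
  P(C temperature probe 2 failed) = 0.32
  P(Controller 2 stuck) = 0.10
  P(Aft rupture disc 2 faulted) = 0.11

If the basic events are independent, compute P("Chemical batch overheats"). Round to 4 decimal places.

0.9462

P(Agitation branch down) [OR] = 1 − (1−0.07) × (1−0.20) = 0.256000
P(Quench path lost) [OR] = 1 − (1−0.25) × (1−0.13) × (1−0.07) × (1−0.12) = 0.465994
P(Interlock chain inoperative) [OR] = 1 − (1−0.38) × (1−0.03) × (1−0.465994) = 0.678849
P(Vent system unavailable) [OR] = 1 − (1−0.26) × (1−0.678849) = 0.762348
P(Temperature loop lost) [OR] = 1 − (1−0.256000) × (1−0.762348) × (1−0.43) × (1−0.40) = 0.939530
P(Cooling jacket fails) [AND] = 0.35 × 0.13 × 0.40 × 0.39 = 0.007098
P(Agitation branch 2 unavailable) [AND] = 0.13 × 0.007098 × 0.32 × 0.10 = 0.000030
P(Chemical batch overheats) [OR] = 1 − (1−0.939530) × (1−0.000030) × (1−0.11) = 0.946183
Rounded to 4 decimal places: P(Chemical batch overheats) ≈ 0.9462.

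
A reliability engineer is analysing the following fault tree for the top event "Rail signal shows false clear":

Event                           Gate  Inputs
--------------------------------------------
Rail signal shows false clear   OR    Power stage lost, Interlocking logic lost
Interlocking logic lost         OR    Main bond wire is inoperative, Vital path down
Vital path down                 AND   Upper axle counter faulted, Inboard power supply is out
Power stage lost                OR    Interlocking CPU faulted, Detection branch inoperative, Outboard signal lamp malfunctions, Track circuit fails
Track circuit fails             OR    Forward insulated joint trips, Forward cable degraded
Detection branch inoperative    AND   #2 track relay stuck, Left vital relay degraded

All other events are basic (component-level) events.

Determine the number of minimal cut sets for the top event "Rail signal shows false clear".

7

Detection branch inoperative [AND]: one cut set from each child combined → 1 × 1 = 1 cut set(s).
Track circuit fails [OR]: union of children's cut sets → 2 cut set(s).
Power stage lost [OR]: union of children's cut sets → 5 cut set(s).
Vital path down [AND]: one cut set from each child combined → 1 × 1 = 1 cut set(s).
Interlocking logic lost [OR]: union of children's cut sets → 2 cut set(s).
Rail signal shows false clear [OR]: union of children's cut sets → 7 cut set(s).
Minimal cut sets: {Interlocking CPU faulted}; {#2 track relay stuck, Left vital relay degraded}; {Outboard signal lamp malfunctions}; {Forward insulated joint trips}; {Forward cable degraded}; {Main bond wire is inoperative}; {Inboard power supply is out, Upper axle counter faulted}.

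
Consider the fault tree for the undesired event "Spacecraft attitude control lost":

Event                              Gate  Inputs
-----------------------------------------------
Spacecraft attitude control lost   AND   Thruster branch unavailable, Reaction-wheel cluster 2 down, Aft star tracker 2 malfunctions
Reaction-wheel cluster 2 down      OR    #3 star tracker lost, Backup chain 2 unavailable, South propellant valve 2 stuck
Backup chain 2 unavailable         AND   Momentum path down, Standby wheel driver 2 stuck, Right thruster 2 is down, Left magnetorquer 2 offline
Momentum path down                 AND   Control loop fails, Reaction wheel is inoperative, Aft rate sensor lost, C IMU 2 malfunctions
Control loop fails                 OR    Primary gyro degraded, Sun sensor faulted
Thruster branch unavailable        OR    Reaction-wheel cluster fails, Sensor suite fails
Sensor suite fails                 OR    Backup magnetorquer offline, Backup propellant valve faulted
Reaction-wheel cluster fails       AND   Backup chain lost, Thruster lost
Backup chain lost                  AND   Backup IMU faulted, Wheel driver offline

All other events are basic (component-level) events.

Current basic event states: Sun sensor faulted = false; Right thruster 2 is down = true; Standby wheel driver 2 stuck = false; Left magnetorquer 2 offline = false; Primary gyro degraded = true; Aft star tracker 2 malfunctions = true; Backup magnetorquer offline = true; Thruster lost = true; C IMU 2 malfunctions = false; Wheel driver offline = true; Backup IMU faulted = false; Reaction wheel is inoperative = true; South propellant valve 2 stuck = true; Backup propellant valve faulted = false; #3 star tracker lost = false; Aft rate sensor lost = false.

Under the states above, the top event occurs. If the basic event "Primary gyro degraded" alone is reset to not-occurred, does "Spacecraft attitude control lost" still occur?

Counterfactual: set "Primary gyro degraded" to not occurred.
Backup chain lost [AND]: Backup IMU faulted=not, Wheel driver offline=occurs → not all inputs occur → does not occur.
Reaction-wheel cluster fails [AND]: Backup chain lost=not, Thruster lost=occurs → not all inputs occur → does not occur.
Sensor suite fails [OR]: Backup magnetorquer offline=occurs, Backup propellant valve faulted=not → at least one input occurs → occurs.
Thruster branch unavailable [OR]: Reaction-wheel cluster fails=not, Sensor suite fails=occurs → at least one input occurs → occurs.
Control loop fails [OR]: Primary gyro degraded=not, Sun sensor faulted=not → no input occurs → does not occur.
Momentum path down [AND]: Control loop fails=not, Reaction wheel is inoperative=occurs, Aft rate sensor lost=not, C IMU 2 malfunctions=not → not all inputs occur → does not occur.
Backup chain 2 unavailable [AND]: Momentum path down=not, Standby wheel driver 2 stuck=not, Right thruster 2 is down=occurs, Left magnetorquer 2 offline=not → not all inputs occur → does not occur.
Reaction-wheel cluster 2 down [OR]: #3 star tracker lost=not, Backup chain 2 unavailable=not, South propellant valve 2 stuck=occurs → at least one input occurs → occurs.
Spacecraft attitude control lost [AND]: Thruster branch unavailable=occurs, Reaction-wheel cluster 2 down=occurs, Aft star tracker 2 malfunctions=occurs → all inputs occur → occurs.

Yes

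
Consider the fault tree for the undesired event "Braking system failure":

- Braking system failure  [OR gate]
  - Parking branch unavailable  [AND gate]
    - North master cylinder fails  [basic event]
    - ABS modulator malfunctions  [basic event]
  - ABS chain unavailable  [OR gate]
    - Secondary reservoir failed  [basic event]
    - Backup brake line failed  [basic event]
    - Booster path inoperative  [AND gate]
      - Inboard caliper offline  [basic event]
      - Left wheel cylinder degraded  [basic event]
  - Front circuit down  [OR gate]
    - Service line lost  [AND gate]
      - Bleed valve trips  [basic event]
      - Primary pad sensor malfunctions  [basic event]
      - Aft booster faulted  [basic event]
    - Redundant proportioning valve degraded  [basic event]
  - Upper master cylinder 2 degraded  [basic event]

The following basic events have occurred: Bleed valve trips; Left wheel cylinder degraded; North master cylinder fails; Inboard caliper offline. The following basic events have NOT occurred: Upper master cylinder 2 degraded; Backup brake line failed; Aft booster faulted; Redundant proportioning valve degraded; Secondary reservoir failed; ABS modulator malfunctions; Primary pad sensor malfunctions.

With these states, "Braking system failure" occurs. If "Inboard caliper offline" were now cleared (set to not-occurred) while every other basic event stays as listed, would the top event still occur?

No

Counterfactual: set "Inboard caliper offline" to not occurred.
Parking branch unavailable [AND]: North master cylinder fails=occurs, ABS modulator malfunctions=not → not all inputs occur → does not occur.
Booster path inoperative [AND]: Inboard caliper offline=not, Left wheel cylinder degraded=occurs → not all inputs occur → does not occur.
ABS chain unavailable [OR]: Secondary reservoir failed=not, Backup brake line failed=not, Booster path inoperative=not → no input occurs → does not occur.
Service line lost [AND]: Bleed valve trips=occurs, Primary pad sensor malfunctions=not, Aft booster faulted=not → not all inputs occur → does not occur.
Front circuit down [OR]: Service line lost=not, Redundant proportioning valve degraded=not → no input occurs → does not occur.
Braking system failure [OR]: Parking branch unavailable=not, ABS chain unavailable=not, Front circuit down=not, Upper master cylinder 2 degraded=not → no input occurs → does not occur.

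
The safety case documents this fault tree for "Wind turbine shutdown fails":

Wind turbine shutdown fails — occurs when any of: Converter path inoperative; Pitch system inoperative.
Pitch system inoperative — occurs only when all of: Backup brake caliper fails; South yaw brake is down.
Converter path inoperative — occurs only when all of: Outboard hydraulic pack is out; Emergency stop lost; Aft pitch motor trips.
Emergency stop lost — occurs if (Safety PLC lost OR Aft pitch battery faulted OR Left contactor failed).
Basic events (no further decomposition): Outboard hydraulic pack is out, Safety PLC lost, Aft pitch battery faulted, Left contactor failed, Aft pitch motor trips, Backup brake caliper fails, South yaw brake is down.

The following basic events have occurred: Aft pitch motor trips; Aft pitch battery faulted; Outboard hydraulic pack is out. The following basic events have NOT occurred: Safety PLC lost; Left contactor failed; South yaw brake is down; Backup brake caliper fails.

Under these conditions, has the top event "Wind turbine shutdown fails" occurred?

Emergency stop lost [OR]: Safety PLC lost=not, Aft pitch battery faulted=occurs, Left contactor failed=not → at least one input occurs → occurs.
Converter path inoperative [AND]: Outboard hydraulic pack is out=occurs, Emergency stop lost=occurs, Aft pitch motor trips=occurs → all inputs occur → occurs.
Pitch system inoperative [AND]: Backup brake caliper fails=not, South yaw brake is down=not → not all inputs occur → does not occur.
Wind turbine shutdown fails [OR]: Converter path inoperative=occurs, Pitch system inoperative=not → at least one input occurs → occurs.

Yes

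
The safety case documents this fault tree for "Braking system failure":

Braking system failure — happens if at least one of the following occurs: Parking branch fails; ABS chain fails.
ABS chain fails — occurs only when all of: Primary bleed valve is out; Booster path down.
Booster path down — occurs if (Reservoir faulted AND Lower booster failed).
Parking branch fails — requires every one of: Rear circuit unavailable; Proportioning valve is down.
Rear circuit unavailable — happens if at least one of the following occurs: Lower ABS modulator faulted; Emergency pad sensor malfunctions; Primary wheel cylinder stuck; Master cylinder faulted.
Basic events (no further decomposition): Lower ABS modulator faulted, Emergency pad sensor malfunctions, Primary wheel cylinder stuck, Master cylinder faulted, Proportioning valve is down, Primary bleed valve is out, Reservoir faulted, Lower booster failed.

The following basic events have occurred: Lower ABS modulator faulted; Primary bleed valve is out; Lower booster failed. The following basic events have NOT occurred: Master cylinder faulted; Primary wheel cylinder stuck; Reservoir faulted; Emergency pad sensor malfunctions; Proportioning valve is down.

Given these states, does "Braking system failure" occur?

No

Rear circuit unavailable [OR]: Lower ABS modulator faulted=occurs, Emergency pad sensor malfunctions=not, Primary wheel cylinder stuck=not, Master cylinder faulted=not → at least one input occurs → occurs.
Parking branch fails [AND]: Rear circuit unavailable=occurs, Proportioning valve is down=not → not all inputs occur → does not occur.
Booster path down [AND]: Reservoir faulted=not, Lower booster failed=occurs → not all inputs occur → does not occur.
ABS chain fails [AND]: Primary bleed valve is out=occurs, Booster path down=not → not all inputs occur → does not occur.
Braking system failure [OR]: Parking branch fails=not, ABS chain fails=not → no input occurs → does not occur.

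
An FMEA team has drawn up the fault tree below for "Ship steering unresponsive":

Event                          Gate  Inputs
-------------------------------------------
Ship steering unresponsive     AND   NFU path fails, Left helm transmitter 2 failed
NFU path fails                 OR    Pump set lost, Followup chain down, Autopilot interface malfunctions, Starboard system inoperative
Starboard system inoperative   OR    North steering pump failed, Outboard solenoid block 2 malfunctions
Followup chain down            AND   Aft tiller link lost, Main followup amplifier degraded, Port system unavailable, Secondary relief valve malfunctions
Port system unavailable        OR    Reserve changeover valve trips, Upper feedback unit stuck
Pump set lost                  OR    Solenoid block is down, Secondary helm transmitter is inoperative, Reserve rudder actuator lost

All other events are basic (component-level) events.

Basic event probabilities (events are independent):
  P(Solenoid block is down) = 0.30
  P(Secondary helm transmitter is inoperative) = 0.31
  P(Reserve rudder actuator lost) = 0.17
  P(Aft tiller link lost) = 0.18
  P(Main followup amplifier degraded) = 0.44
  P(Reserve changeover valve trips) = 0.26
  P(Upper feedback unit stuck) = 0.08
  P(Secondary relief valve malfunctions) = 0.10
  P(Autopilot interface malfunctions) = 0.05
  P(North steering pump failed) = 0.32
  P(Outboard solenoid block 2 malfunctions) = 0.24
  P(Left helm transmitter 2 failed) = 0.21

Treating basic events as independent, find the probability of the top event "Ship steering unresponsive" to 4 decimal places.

0.1688

P(Pump set lost) [OR] = 1 − (1−0.30) × (1−0.31) × (1−0.17) = 0.599110
P(Port system unavailable) [OR] = 1 − (1−0.26) × (1−0.08) = 0.319200
P(Followup chain down) [AND] = 0.18 × 0.44 × 0.319200 × 0.10 = 0.002528
P(Starboard system inoperative) [OR] = 1 − (1−0.32) × (1−0.24) = 0.483200
P(NFU path fails) [OR] = 1 − (1−0.599110) × (1−0.002528) × (1−0.05) × (1−0.483200) = 0.803677
P(Ship steering unresponsive) [AND] = 0.803677 × 0.21 = 0.168772
Rounded to 4 decimal places: P(Ship steering unresponsive) ≈ 0.1688.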